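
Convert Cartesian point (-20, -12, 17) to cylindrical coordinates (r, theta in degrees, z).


r = sqrt((-20)^2 + (-12)^2) = 23.3238
theta = atan2(-12, -20) = 210.9638 deg
z = 17

r = 23.3238, theta = 210.9638 deg, z = 17


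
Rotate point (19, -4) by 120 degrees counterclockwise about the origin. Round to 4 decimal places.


x' = 19*cos(120) - -4*sin(120) = -6.0359
y' = 19*sin(120) + -4*cos(120) = 18.4545

(-6.0359, 18.4545)


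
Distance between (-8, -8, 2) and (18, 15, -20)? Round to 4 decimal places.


d = sqrt((18--8)^2 + (15--8)^2 + (-20-2)^2) = 41.0974

41.0974


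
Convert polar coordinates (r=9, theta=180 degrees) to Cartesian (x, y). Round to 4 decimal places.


x = 9 * cos(180) = -9
y = 9 * sin(180) = 0

(-9, 0)


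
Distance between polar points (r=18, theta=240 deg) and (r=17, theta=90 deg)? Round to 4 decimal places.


d = sqrt(r1^2 + r2^2 - 2*r1*r2*cos(t2-t1))
d = sqrt(18^2 + 17^2 - 2*18*17*cos(90-240)) = 33.8084

33.8084


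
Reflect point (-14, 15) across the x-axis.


Reflection across x-axis: (x, y) -> (x, -y)
(-14, 15) -> (-14, -15)

(-14, -15)


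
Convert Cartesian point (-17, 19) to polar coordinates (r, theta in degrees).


r = sqrt((-17)^2 + 19^2) = 25.4951
theta = atan2(19, -17) = 131.8202 degrees

r = 25.4951, theta = 131.8202 degrees


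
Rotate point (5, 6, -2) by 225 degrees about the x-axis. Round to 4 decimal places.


x' = 5
y' = 6*cos(225) - -2*sin(225) = -5.6569
z' = 6*sin(225) + -2*cos(225) = -2.8284

(5, -5.6569, -2.8284)


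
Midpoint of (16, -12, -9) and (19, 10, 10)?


Midpoint = ((16+19)/2, (-12+10)/2, (-9+10)/2) = (17.5, -1, 0.5)

(17.5, -1, 0.5)


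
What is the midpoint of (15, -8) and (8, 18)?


Midpoint = ((15+8)/2, (-8+18)/2) = (11.5, 5)

(11.5, 5)


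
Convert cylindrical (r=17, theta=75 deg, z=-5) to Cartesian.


x = 17 * cos(75) = 4.3999
y = 17 * sin(75) = 16.4207
z = -5

(4.3999, 16.4207, -5)


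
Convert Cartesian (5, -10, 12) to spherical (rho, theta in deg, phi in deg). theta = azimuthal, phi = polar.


rho = sqrt(5^2 + (-10)^2 + 12^2) = 16.4012
theta = atan2(-10, 5) = 296.5651 deg
phi = acos(12/16.4012) = 42.9749 deg

rho = 16.4012, theta = 296.5651 deg, phi = 42.9749 deg


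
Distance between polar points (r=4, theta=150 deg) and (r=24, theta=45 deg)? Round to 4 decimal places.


d = sqrt(r1^2 + r2^2 - 2*r1*r2*cos(t2-t1))
d = sqrt(4^2 + 24^2 - 2*4*24*cos(45-150)) = 25.3317

25.3317


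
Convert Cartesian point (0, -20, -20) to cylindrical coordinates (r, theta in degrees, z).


r = sqrt(0^2 + (-20)^2) = 20
theta = atan2(-20, 0) = 270 deg
z = -20

r = 20, theta = 270 deg, z = -20


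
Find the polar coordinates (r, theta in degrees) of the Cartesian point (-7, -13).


r = sqrt((-7)^2 + (-13)^2) = 14.7648
theta = atan2(-13, -7) = 241.6992 degrees

r = 14.7648, theta = 241.6992 degrees


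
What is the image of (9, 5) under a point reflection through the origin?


Reflection through origin: (x, y) -> (-x, -y)
(9, 5) -> (-9, -5)

(-9, -5)


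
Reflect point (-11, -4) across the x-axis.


Reflection across x-axis: (x, y) -> (x, -y)
(-11, -4) -> (-11, 4)

(-11, 4)


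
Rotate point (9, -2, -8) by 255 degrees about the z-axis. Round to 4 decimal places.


x' = 9*cos(255) - -2*sin(255) = -4.2612
y' = 9*sin(255) + -2*cos(255) = -8.1757
z' = -8

(-4.2612, -8.1757, -8)


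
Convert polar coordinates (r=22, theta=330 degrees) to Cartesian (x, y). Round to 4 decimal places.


x = 22 * cos(330) = 19.0526
y = 22 * sin(330) = -11

(19.0526, -11)


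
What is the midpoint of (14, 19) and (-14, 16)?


Midpoint = ((14+-14)/2, (19+16)/2) = (0, 17.5)

(0, 17.5)


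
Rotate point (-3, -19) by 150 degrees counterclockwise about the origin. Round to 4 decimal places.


x' = -3*cos(150) - -19*sin(150) = 12.0981
y' = -3*sin(150) + -19*cos(150) = 14.9545

(12.0981, 14.9545)


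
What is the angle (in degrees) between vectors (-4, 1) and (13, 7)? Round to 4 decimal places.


dot = -4*13 + 1*7 = -45
|u| = 4.1231, |v| = 14.7648
cos(angle) = -0.7392
angle = 137.663 degrees

137.663 degrees


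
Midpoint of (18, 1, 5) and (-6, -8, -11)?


Midpoint = ((18+-6)/2, (1+-8)/2, (5+-11)/2) = (6, -3.5, -3)

(6, -3.5, -3)


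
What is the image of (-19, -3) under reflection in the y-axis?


Reflection across y-axis: (x, y) -> (-x, y)
(-19, -3) -> (19, -3)

(19, -3)


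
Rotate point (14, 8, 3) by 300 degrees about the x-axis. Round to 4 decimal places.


x' = 14
y' = 8*cos(300) - 3*sin(300) = 6.5981
z' = 8*sin(300) + 3*cos(300) = -5.4282

(14, 6.5981, -5.4282)


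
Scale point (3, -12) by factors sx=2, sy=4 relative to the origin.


Scaling: (x*sx, y*sy) = (3*2, -12*4) = (6, -48)

(6, -48)


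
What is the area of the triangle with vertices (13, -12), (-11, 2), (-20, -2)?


Area = |x1(y2-y3) + x2(y3-y1) + x3(y1-y2)| / 2
= |13*(2--2) + -11*(-2--12) + -20*(-12-2)| / 2
= 111

111


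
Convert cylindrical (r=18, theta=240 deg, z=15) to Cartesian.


x = 18 * cos(240) = -9
y = 18 * sin(240) = -15.5885
z = 15

(-9, -15.5885, 15)


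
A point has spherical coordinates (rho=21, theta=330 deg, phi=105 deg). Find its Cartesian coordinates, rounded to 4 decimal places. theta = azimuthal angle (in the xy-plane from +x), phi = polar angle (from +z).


x = 21 * sin(105) * cos(330) = 17.5668
y = 21 * sin(105) * sin(330) = -10.1422
z = 21 * cos(105) = -5.4352

(17.5668, -10.1422, -5.4352)


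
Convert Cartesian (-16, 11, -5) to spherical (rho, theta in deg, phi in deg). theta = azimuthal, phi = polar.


rho = sqrt((-16)^2 + 11^2 + (-5)^2) = 20.0499
theta = atan2(11, -16) = 145.4915 deg
phi = acos(-5/20.0499) = 104.4407 deg

rho = 20.0499, theta = 145.4915 deg, phi = 104.4407 deg


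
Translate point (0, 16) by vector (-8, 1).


Translation: (x+dx, y+dy) = (0+-8, 16+1) = (-8, 17)

(-8, 17)


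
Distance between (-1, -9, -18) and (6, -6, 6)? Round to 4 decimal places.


d = sqrt((6--1)^2 + (-6--9)^2 + (6--18)^2) = 25.1794

25.1794


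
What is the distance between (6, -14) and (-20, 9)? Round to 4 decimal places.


d = sqrt((-20-6)^2 + (9--14)^2) = 34.7131

34.7131


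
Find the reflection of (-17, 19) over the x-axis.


Reflection across x-axis: (x, y) -> (x, -y)
(-17, 19) -> (-17, -19)

(-17, -19)


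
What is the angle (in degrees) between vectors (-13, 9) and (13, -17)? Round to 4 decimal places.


dot = -13*13 + 9*-17 = -322
|u| = 15.8114, |v| = 21.4009
cos(angle) = -0.9516
angle = 162.1005 degrees

162.1005 degrees


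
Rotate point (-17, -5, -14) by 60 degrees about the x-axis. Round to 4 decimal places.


x' = -17
y' = -5*cos(60) - -14*sin(60) = 9.6244
z' = -5*sin(60) + -14*cos(60) = -11.3301

(-17, 9.6244, -11.3301)


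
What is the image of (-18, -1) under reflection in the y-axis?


Reflection across y-axis: (x, y) -> (-x, y)
(-18, -1) -> (18, -1)

(18, -1)


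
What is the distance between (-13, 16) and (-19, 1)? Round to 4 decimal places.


d = sqrt((-19--13)^2 + (1-16)^2) = 16.1555

16.1555


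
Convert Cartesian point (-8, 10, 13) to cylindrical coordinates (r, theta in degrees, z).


r = sqrt((-8)^2 + 10^2) = 12.8062
theta = atan2(10, -8) = 128.6598 deg
z = 13

r = 12.8062, theta = 128.6598 deg, z = 13


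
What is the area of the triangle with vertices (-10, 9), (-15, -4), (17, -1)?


Area = |x1(y2-y3) + x2(y3-y1) + x3(y1-y2)| / 2
= |-10*(-4--1) + -15*(-1-9) + 17*(9--4)| / 2
= 200.5

200.5


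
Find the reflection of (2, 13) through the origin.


Reflection through origin: (x, y) -> (-x, -y)
(2, 13) -> (-2, -13)

(-2, -13)


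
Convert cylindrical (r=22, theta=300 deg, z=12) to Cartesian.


x = 22 * cos(300) = 11
y = 22 * sin(300) = -19.0526
z = 12

(11, -19.0526, 12)


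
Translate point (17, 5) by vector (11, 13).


Translation: (x+dx, y+dy) = (17+11, 5+13) = (28, 18)

(28, 18)


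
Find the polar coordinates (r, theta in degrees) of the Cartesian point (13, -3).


r = sqrt(13^2 + (-3)^2) = 13.3417
theta = atan2(-3, 13) = 347.0054 degrees

r = 13.3417, theta = 347.0054 degrees


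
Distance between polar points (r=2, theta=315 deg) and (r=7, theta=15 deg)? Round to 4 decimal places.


d = sqrt(r1^2 + r2^2 - 2*r1*r2*cos(t2-t1))
d = sqrt(2^2 + 7^2 - 2*2*7*cos(15-315)) = 6.245

6.245


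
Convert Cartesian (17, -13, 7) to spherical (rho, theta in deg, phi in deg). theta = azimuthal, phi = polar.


rho = sqrt(17^2 + (-13)^2 + 7^2) = 22.5167
theta = atan2(-13, 17) = 322.5946 deg
phi = acos(7/22.5167) = 71.8877 deg

rho = 22.5167, theta = 322.5946 deg, phi = 71.8877 deg


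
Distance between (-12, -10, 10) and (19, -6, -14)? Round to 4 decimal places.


d = sqrt((19--12)^2 + (-6--10)^2 + (-14-10)^2) = 39.4081

39.4081


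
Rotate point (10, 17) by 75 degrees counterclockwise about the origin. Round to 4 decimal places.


x' = 10*cos(75) - 17*sin(75) = -13.8325
y' = 10*sin(75) + 17*cos(75) = 14.0592

(-13.8325, 14.0592)


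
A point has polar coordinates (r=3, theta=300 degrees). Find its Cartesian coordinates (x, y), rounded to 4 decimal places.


x = 3 * cos(300) = 1.5
y = 3 * sin(300) = -2.5981

(1.5, -2.5981)


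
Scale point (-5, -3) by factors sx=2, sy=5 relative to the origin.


Scaling: (x*sx, y*sy) = (-5*2, -3*5) = (-10, -15)

(-10, -15)


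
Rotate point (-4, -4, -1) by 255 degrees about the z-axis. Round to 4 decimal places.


x' = -4*cos(255) - -4*sin(255) = -2.8284
y' = -4*sin(255) + -4*cos(255) = 4.899
z' = -1

(-2.8284, 4.899, -1)


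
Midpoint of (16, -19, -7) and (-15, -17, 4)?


Midpoint = ((16+-15)/2, (-19+-17)/2, (-7+4)/2) = (0.5, -18, -1.5)

(0.5, -18, -1.5)


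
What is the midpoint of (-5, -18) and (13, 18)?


Midpoint = ((-5+13)/2, (-18+18)/2) = (4, 0)

(4, 0)


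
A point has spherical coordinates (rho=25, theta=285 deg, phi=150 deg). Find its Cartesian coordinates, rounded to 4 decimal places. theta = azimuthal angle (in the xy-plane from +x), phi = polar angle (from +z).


x = 25 * sin(150) * cos(285) = 3.2352
y = 25 * sin(150) * sin(285) = -12.0741
z = 25 * cos(150) = -21.6506

(3.2352, -12.0741, -21.6506)


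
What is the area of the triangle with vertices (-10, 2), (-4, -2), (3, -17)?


Area = |x1(y2-y3) + x2(y3-y1) + x3(y1-y2)| / 2
= |-10*(-2--17) + -4*(-17-2) + 3*(2--2)| / 2
= 31

31


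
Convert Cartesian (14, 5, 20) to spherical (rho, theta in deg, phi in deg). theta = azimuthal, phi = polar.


rho = sqrt(14^2 + 5^2 + 20^2) = 24.9199
theta = atan2(5, 14) = 19.6538 deg
phi = acos(20/24.9199) = 36.6235 deg

rho = 24.9199, theta = 19.6538 deg, phi = 36.6235 deg


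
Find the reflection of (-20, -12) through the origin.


Reflection through origin: (x, y) -> (-x, -y)
(-20, -12) -> (20, 12)

(20, 12)


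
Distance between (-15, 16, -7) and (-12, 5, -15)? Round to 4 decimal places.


d = sqrt((-12--15)^2 + (5-16)^2 + (-15--7)^2) = 13.9284

13.9284


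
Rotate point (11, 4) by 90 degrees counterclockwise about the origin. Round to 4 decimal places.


x' = 11*cos(90) - 4*sin(90) = -4
y' = 11*sin(90) + 4*cos(90) = 11

(-4, 11)


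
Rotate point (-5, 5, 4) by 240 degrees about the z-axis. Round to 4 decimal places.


x' = -5*cos(240) - 5*sin(240) = 6.8301
y' = -5*sin(240) + 5*cos(240) = 1.8301
z' = 4

(6.8301, 1.8301, 4)


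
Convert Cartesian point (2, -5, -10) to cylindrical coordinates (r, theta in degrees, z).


r = sqrt(2^2 + (-5)^2) = 5.3852
theta = atan2(-5, 2) = 291.8014 deg
z = -10

r = 5.3852, theta = 291.8014 deg, z = -10


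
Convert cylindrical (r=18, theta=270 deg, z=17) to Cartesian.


x = 18 * cos(270) = 0
y = 18 * sin(270) = -18
z = 17

(0, -18, 17)


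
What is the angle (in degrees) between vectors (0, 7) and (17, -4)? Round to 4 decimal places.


dot = 0*17 + 7*-4 = -28
|u| = 7, |v| = 17.4642
cos(angle) = -0.229
angle = 103.2405 degrees

103.2405 degrees


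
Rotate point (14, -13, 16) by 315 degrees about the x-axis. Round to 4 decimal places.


x' = 14
y' = -13*cos(315) - 16*sin(315) = 2.1213
z' = -13*sin(315) + 16*cos(315) = 20.5061

(14, 2.1213, 20.5061)


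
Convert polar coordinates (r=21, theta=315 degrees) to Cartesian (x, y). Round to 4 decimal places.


x = 21 * cos(315) = 14.8492
y = 21 * sin(315) = -14.8492

(14.8492, -14.8492)


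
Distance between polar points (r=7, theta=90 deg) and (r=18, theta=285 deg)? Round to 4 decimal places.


d = sqrt(r1^2 + r2^2 - 2*r1*r2*cos(t2-t1))
d = sqrt(7^2 + 18^2 - 2*7*18*cos(285-90)) = 24.8277

24.8277


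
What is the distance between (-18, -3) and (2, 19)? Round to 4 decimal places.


d = sqrt((2--18)^2 + (19--3)^2) = 29.7321

29.7321


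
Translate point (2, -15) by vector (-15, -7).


Translation: (x+dx, y+dy) = (2+-15, -15+-7) = (-13, -22)

(-13, -22)


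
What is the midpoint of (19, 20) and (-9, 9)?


Midpoint = ((19+-9)/2, (20+9)/2) = (5, 14.5)

(5, 14.5)


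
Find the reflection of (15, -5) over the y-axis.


Reflection across y-axis: (x, y) -> (-x, y)
(15, -5) -> (-15, -5)

(-15, -5)


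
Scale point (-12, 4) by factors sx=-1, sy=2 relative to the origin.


Scaling: (x*sx, y*sy) = (-12*-1, 4*2) = (12, 8)

(12, 8)


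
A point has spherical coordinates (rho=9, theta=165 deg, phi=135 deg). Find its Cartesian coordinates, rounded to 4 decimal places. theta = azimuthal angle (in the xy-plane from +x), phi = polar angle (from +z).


x = 9 * sin(135) * cos(165) = -6.1471
y = 9 * sin(135) * sin(165) = 1.6471
z = 9 * cos(135) = -6.364

(-6.1471, 1.6471, -6.364)


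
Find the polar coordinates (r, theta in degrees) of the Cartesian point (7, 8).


r = sqrt(7^2 + 8^2) = 10.6301
theta = atan2(8, 7) = 48.8141 degrees

r = 10.6301, theta = 48.8141 degrees


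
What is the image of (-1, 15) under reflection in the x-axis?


Reflection across x-axis: (x, y) -> (x, -y)
(-1, 15) -> (-1, -15)

(-1, -15)


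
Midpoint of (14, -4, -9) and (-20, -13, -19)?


Midpoint = ((14+-20)/2, (-4+-13)/2, (-9+-19)/2) = (-3, -8.5, -14)

(-3, -8.5, -14)


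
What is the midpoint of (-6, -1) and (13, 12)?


Midpoint = ((-6+13)/2, (-1+12)/2) = (3.5, 5.5)

(3.5, 5.5)


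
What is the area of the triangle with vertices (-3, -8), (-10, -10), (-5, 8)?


Area = |x1(y2-y3) + x2(y3-y1) + x3(y1-y2)| / 2
= |-3*(-10-8) + -10*(8--8) + -5*(-8--10)| / 2
= 58

58


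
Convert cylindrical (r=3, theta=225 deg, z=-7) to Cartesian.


x = 3 * cos(225) = -2.1213
y = 3 * sin(225) = -2.1213
z = -7

(-2.1213, -2.1213, -7)


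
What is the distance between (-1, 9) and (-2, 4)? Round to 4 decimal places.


d = sqrt((-2--1)^2 + (4-9)^2) = 5.099

5.099


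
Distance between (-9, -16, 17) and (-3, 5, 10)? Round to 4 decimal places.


d = sqrt((-3--9)^2 + (5--16)^2 + (10-17)^2) = 22.9347

22.9347


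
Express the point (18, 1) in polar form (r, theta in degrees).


r = sqrt(18^2 + 1^2) = 18.0278
theta = atan2(1, 18) = 3.1798 degrees

r = 18.0278, theta = 3.1798 degrees


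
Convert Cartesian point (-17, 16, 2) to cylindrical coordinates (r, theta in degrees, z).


r = sqrt((-17)^2 + 16^2) = 23.3452
theta = atan2(16, -17) = 136.7357 deg
z = 2

r = 23.3452, theta = 136.7357 deg, z = 2


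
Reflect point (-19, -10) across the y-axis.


Reflection across y-axis: (x, y) -> (-x, y)
(-19, -10) -> (19, -10)

(19, -10)


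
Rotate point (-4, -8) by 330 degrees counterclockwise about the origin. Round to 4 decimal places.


x' = -4*cos(330) - -8*sin(330) = -7.4641
y' = -4*sin(330) + -8*cos(330) = -4.9282

(-7.4641, -4.9282)


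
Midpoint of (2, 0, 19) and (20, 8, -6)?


Midpoint = ((2+20)/2, (0+8)/2, (19+-6)/2) = (11, 4, 6.5)

(11, 4, 6.5)


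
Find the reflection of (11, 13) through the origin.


Reflection through origin: (x, y) -> (-x, -y)
(11, 13) -> (-11, -13)

(-11, -13)


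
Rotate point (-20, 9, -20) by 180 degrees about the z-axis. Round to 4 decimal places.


x' = -20*cos(180) - 9*sin(180) = 20
y' = -20*sin(180) + 9*cos(180) = -9
z' = -20

(20, -9, -20)


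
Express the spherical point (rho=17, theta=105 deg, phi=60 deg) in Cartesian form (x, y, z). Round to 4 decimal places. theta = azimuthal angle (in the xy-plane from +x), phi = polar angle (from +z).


x = 17 * sin(60) * cos(105) = -3.8104
y = 17 * sin(60) * sin(105) = 14.2208
z = 17 * cos(60) = 8.5

(-3.8104, 14.2208, 8.5)


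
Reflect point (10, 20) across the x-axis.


Reflection across x-axis: (x, y) -> (x, -y)
(10, 20) -> (10, -20)

(10, -20)


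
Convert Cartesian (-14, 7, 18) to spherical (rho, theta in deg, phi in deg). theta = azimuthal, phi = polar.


rho = sqrt((-14)^2 + 7^2 + 18^2) = 23.8537
theta = atan2(7, -14) = 153.4349 deg
phi = acos(18/23.8537) = 41.0096 deg

rho = 23.8537, theta = 153.4349 deg, phi = 41.0096 deg


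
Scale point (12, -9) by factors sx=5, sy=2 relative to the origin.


Scaling: (x*sx, y*sy) = (12*5, -9*2) = (60, -18)

(60, -18)


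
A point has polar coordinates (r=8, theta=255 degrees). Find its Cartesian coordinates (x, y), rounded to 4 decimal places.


x = 8 * cos(255) = -2.0706
y = 8 * sin(255) = -7.7274

(-2.0706, -7.7274)


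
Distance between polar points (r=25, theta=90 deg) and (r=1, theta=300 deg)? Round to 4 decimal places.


d = sqrt(r1^2 + r2^2 - 2*r1*r2*cos(t2-t1))
d = sqrt(25^2 + 1^2 - 2*25*1*cos(300-90)) = 25.8709

25.8709


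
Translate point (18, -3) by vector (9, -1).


Translation: (x+dx, y+dy) = (18+9, -3+-1) = (27, -4)

(27, -4)


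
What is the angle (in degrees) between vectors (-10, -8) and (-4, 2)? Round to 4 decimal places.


dot = -10*-4 + -8*2 = 24
|u| = 12.8062, |v| = 4.4721
cos(angle) = 0.4191
angle = 65.2249 degrees

65.2249 degrees


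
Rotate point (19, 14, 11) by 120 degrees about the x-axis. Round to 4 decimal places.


x' = 19
y' = 14*cos(120) - 11*sin(120) = -16.5263
z' = 14*sin(120) + 11*cos(120) = 6.6244

(19, -16.5263, 6.6244)


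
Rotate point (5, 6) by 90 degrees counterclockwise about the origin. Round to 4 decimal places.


x' = 5*cos(90) - 6*sin(90) = -6
y' = 5*sin(90) + 6*cos(90) = 5

(-6, 5)


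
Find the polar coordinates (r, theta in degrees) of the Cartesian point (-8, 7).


r = sqrt((-8)^2 + 7^2) = 10.6301
theta = atan2(7, -8) = 138.8141 degrees

r = 10.6301, theta = 138.8141 degrees


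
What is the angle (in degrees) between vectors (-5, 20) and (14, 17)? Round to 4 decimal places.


dot = -5*14 + 20*17 = 270
|u| = 20.6155, |v| = 22.0227
cos(angle) = 0.5947
angle = 53.5087 degrees

53.5087 degrees


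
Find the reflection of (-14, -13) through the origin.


Reflection through origin: (x, y) -> (-x, -y)
(-14, -13) -> (14, 13)

(14, 13)


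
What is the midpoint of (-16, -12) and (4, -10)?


Midpoint = ((-16+4)/2, (-12+-10)/2) = (-6, -11)

(-6, -11)


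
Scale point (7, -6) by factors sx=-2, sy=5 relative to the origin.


Scaling: (x*sx, y*sy) = (7*-2, -6*5) = (-14, -30)

(-14, -30)


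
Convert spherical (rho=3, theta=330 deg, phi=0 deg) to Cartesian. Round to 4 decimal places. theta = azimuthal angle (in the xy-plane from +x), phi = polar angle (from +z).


x = 3 * sin(0) * cos(330) = 0
y = 3 * sin(0) * sin(330) = 0
z = 3 * cos(0) = 3

(0, 0, 3)


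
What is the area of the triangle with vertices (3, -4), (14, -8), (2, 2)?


Area = |x1(y2-y3) + x2(y3-y1) + x3(y1-y2)| / 2
= |3*(-8-2) + 14*(2--4) + 2*(-4--8)| / 2
= 31

31


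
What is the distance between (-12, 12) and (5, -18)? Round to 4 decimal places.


d = sqrt((5--12)^2 + (-18-12)^2) = 34.4819

34.4819


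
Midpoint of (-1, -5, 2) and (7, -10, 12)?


Midpoint = ((-1+7)/2, (-5+-10)/2, (2+12)/2) = (3, -7.5, 7)

(3, -7.5, 7)


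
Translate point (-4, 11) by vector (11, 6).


Translation: (x+dx, y+dy) = (-4+11, 11+6) = (7, 17)

(7, 17)


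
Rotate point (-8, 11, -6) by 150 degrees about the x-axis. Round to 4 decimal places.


x' = -8
y' = 11*cos(150) - -6*sin(150) = -6.5263
z' = 11*sin(150) + -6*cos(150) = 10.6962

(-8, -6.5263, 10.6962)


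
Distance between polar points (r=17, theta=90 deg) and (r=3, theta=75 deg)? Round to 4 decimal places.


d = sqrt(r1^2 + r2^2 - 2*r1*r2*cos(t2-t1))
d = sqrt(17^2 + 3^2 - 2*17*3*cos(75-90)) = 14.1236

14.1236


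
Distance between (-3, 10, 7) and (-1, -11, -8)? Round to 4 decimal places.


d = sqrt((-1--3)^2 + (-11-10)^2 + (-8-7)^2) = 25.8844

25.8844


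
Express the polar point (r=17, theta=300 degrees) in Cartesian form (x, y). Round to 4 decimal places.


x = 17 * cos(300) = 8.5
y = 17 * sin(300) = -14.7224

(8.5, -14.7224)


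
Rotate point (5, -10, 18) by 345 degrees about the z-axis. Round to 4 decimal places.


x' = 5*cos(345) - -10*sin(345) = 2.2414
y' = 5*sin(345) + -10*cos(345) = -10.9534
z' = 18

(2.2414, -10.9534, 18)


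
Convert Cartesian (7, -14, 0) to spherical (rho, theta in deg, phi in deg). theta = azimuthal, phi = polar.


rho = sqrt(7^2 + (-14)^2 + 0^2) = 15.6525
theta = atan2(-14, 7) = 296.5651 deg
phi = acos(0/15.6525) = 90 deg

rho = 15.6525, theta = 296.5651 deg, phi = 90 deg


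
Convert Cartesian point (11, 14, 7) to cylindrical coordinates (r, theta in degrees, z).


r = sqrt(11^2 + 14^2) = 17.8045
theta = atan2(14, 11) = 51.8428 deg
z = 7

r = 17.8045, theta = 51.8428 deg, z = 7


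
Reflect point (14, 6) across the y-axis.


Reflection across y-axis: (x, y) -> (-x, y)
(14, 6) -> (-14, 6)

(-14, 6)


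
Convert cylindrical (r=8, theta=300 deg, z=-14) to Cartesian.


x = 8 * cos(300) = 4
y = 8 * sin(300) = -6.9282
z = -14

(4, -6.9282, -14)


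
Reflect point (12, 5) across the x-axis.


Reflection across x-axis: (x, y) -> (x, -y)
(12, 5) -> (12, -5)

(12, -5)


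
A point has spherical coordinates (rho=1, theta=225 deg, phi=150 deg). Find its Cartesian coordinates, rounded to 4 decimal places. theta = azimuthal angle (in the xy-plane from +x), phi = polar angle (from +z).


x = 1 * sin(150) * cos(225) = -0.3536
y = 1 * sin(150) * sin(225) = -0.3536
z = 1 * cos(150) = -0.866

(-0.3536, -0.3536, -0.866)


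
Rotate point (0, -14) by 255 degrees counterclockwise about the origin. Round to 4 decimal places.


x' = 0*cos(255) - -14*sin(255) = -13.523
y' = 0*sin(255) + -14*cos(255) = 3.6235

(-13.523, 3.6235)


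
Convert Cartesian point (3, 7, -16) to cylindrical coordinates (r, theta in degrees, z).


r = sqrt(3^2 + 7^2) = 7.6158
theta = atan2(7, 3) = 66.8014 deg
z = -16

r = 7.6158, theta = 66.8014 deg, z = -16


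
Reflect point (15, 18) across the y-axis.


Reflection across y-axis: (x, y) -> (-x, y)
(15, 18) -> (-15, 18)

(-15, 18)


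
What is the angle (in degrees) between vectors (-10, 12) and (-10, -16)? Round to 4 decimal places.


dot = -10*-10 + 12*-16 = -92
|u| = 15.6205, |v| = 18.868
cos(angle) = -0.3122
angle = 108.189 degrees

108.189 degrees


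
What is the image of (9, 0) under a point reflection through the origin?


Reflection through origin: (x, y) -> (-x, -y)
(9, 0) -> (-9, 0)

(-9, 0)


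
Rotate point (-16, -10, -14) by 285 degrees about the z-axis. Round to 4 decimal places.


x' = -16*cos(285) - -10*sin(285) = -13.8004
y' = -16*sin(285) + -10*cos(285) = 12.8666
z' = -14

(-13.8004, 12.8666, -14)


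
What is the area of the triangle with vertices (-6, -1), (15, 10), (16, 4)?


Area = |x1(y2-y3) + x2(y3-y1) + x3(y1-y2)| / 2
= |-6*(10-4) + 15*(4--1) + 16*(-1-10)| / 2
= 68.5

68.5


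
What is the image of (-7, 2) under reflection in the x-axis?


Reflection across x-axis: (x, y) -> (x, -y)
(-7, 2) -> (-7, -2)

(-7, -2)


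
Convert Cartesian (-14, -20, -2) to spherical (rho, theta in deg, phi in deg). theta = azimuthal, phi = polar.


rho = sqrt((-14)^2 + (-20)^2 + (-2)^2) = 24.4949
theta = atan2(-20, -14) = 235.008 deg
phi = acos(-2/24.4949) = 94.6834 deg

rho = 24.4949, theta = 235.008 deg, phi = 94.6834 deg


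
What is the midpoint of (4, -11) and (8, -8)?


Midpoint = ((4+8)/2, (-11+-8)/2) = (6, -9.5)

(6, -9.5)


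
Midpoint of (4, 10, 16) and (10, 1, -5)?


Midpoint = ((4+10)/2, (10+1)/2, (16+-5)/2) = (7, 5.5, 5.5)

(7, 5.5, 5.5)


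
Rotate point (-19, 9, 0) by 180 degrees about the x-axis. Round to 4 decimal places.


x' = -19
y' = 9*cos(180) - 0*sin(180) = -9
z' = 9*sin(180) + 0*cos(180) = 0

(-19, -9, 0)


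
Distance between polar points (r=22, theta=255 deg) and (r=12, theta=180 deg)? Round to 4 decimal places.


d = sqrt(r1^2 + r2^2 - 2*r1*r2*cos(t2-t1))
d = sqrt(22^2 + 12^2 - 2*22*12*cos(180-255)) = 22.1663

22.1663


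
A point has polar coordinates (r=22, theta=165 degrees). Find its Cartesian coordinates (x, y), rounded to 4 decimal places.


x = 22 * cos(165) = -21.2504
y = 22 * sin(165) = 5.694

(-21.2504, 5.694)


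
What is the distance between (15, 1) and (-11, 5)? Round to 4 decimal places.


d = sqrt((-11-15)^2 + (5-1)^2) = 26.3059

26.3059


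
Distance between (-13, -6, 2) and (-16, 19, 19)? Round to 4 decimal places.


d = sqrt((-16--13)^2 + (19--6)^2 + (19-2)^2) = 30.3809

30.3809


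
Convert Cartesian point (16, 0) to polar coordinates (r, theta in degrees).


r = sqrt(16^2 + 0^2) = 16
theta = atan2(0, 16) = 0 degrees

r = 16, theta = 0 degrees


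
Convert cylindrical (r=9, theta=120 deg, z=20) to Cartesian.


x = 9 * cos(120) = -4.5
y = 9 * sin(120) = 7.7942
z = 20

(-4.5, 7.7942, 20)


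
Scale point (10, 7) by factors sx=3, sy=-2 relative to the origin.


Scaling: (x*sx, y*sy) = (10*3, 7*-2) = (30, -14)

(30, -14)


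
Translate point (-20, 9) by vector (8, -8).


Translation: (x+dx, y+dy) = (-20+8, 9+-8) = (-12, 1)

(-12, 1)


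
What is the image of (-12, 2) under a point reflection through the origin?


Reflection through origin: (x, y) -> (-x, -y)
(-12, 2) -> (12, -2)

(12, -2)


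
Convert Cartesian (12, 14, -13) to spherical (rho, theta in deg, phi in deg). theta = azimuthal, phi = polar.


rho = sqrt(12^2 + 14^2 + (-13)^2) = 22.561
theta = atan2(14, 12) = 49.3987 deg
phi = acos(-13/22.561) = 125.1848 deg

rho = 22.561, theta = 49.3987 deg, phi = 125.1848 deg


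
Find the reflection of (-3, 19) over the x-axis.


Reflection across x-axis: (x, y) -> (x, -y)
(-3, 19) -> (-3, -19)

(-3, -19)


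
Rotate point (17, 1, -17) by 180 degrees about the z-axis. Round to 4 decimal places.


x' = 17*cos(180) - 1*sin(180) = -17
y' = 17*sin(180) + 1*cos(180) = -1
z' = -17

(-17, -1, -17)


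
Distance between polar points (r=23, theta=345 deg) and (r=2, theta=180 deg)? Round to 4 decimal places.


d = sqrt(r1^2 + r2^2 - 2*r1*r2*cos(t2-t1))
d = sqrt(23^2 + 2^2 - 2*23*2*cos(180-345)) = 24.9372

24.9372


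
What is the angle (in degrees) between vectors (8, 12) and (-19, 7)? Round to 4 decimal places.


dot = 8*-19 + 12*7 = -68
|u| = 14.4222, |v| = 20.2485
cos(angle) = -0.2329
angle = 103.4652 degrees

103.4652 degrees


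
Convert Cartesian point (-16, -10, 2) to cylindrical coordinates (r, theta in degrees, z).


r = sqrt((-16)^2 + (-10)^2) = 18.868
theta = atan2(-10, -16) = 212.0054 deg
z = 2

r = 18.868, theta = 212.0054 deg, z = 2


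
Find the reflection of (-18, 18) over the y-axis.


Reflection across y-axis: (x, y) -> (-x, y)
(-18, 18) -> (18, 18)

(18, 18)


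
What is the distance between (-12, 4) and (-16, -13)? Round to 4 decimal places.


d = sqrt((-16--12)^2 + (-13-4)^2) = 17.4642

17.4642


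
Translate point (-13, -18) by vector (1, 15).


Translation: (x+dx, y+dy) = (-13+1, -18+15) = (-12, -3)

(-12, -3)


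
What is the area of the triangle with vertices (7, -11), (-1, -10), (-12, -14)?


Area = |x1(y2-y3) + x2(y3-y1) + x3(y1-y2)| / 2
= |7*(-10--14) + -1*(-14--11) + -12*(-11--10)| / 2
= 21.5

21.5


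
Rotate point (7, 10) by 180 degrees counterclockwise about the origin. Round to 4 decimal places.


x' = 7*cos(180) - 10*sin(180) = -7
y' = 7*sin(180) + 10*cos(180) = -10

(-7, -10)


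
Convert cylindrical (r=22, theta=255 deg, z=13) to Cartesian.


x = 22 * cos(255) = -5.694
y = 22 * sin(255) = -21.2504
z = 13

(-5.694, -21.2504, 13)


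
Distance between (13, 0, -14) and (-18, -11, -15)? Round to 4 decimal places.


d = sqrt((-18-13)^2 + (-11-0)^2 + (-15--14)^2) = 32.909

32.909


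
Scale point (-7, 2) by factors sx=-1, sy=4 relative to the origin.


Scaling: (x*sx, y*sy) = (-7*-1, 2*4) = (7, 8)

(7, 8)


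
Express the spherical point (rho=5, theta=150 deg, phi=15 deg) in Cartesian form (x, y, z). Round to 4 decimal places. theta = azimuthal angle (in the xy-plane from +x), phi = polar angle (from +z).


x = 5 * sin(15) * cos(150) = -1.1207
y = 5 * sin(15) * sin(150) = 0.647
z = 5 * cos(15) = 4.8296

(-1.1207, 0.647, 4.8296)


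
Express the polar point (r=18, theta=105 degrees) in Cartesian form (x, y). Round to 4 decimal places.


x = 18 * cos(105) = -4.6587
y = 18 * sin(105) = 17.3867

(-4.6587, 17.3867)


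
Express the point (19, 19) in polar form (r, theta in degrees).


r = sqrt(19^2 + 19^2) = 26.8701
theta = atan2(19, 19) = 45 degrees

r = 26.8701, theta = 45 degrees


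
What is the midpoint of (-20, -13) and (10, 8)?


Midpoint = ((-20+10)/2, (-13+8)/2) = (-5, -2.5)

(-5, -2.5)


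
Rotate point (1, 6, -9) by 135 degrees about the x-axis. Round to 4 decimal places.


x' = 1
y' = 6*cos(135) - -9*sin(135) = 2.1213
z' = 6*sin(135) + -9*cos(135) = 10.6066

(1, 2.1213, 10.6066)


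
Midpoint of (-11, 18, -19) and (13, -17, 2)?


Midpoint = ((-11+13)/2, (18+-17)/2, (-19+2)/2) = (1, 0.5, -8.5)

(1, 0.5, -8.5)


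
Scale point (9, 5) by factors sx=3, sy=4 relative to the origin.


Scaling: (x*sx, y*sy) = (9*3, 5*4) = (27, 20)

(27, 20)


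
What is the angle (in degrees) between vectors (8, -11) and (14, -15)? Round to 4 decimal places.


dot = 8*14 + -11*-15 = 277
|u| = 13.6015, |v| = 20.5183
cos(angle) = 0.9926
angle = 6.9977 degrees

6.9977 degrees


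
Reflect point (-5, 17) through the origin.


Reflection through origin: (x, y) -> (-x, -y)
(-5, 17) -> (5, -17)

(5, -17)


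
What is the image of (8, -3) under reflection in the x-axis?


Reflection across x-axis: (x, y) -> (x, -y)
(8, -3) -> (8, 3)

(8, 3)


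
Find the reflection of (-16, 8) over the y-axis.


Reflection across y-axis: (x, y) -> (-x, y)
(-16, 8) -> (16, 8)

(16, 8)


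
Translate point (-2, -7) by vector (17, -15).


Translation: (x+dx, y+dy) = (-2+17, -7+-15) = (15, -22)

(15, -22)


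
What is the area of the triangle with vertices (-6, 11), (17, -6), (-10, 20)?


Area = |x1(y2-y3) + x2(y3-y1) + x3(y1-y2)| / 2
= |-6*(-6-20) + 17*(20-11) + -10*(11--6)| / 2
= 69.5

69.5


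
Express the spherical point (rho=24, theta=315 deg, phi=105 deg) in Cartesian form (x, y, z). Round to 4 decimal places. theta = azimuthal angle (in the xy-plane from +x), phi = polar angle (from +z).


x = 24 * sin(105) * cos(315) = 16.3923
y = 24 * sin(105) * sin(315) = -16.3923
z = 24 * cos(105) = -6.2117

(16.3923, -16.3923, -6.2117)


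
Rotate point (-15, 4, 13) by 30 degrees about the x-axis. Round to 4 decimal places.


x' = -15
y' = 4*cos(30) - 13*sin(30) = -3.0359
z' = 4*sin(30) + 13*cos(30) = 13.2583

(-15, -3.0359, 13.2583)


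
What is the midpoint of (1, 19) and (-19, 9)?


Midpoint = ((1+-19)/2, (19+9)/2) = (-9, 14)

(-9, 14)


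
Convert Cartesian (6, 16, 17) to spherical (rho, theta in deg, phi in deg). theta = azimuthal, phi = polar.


rho = sqrt(6^2 + 16^2 + 17^2) = 24.1039
theta = atan2(16, 6) = 69.444 deg
phi = acos(17/24.1039) = 45.1479 deg

rho = 24.1039, theta = 69.444 deg, phi = 45.1479 deg


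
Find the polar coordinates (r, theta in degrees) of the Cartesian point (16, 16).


r = sqrt(16^2 + 16^2) = 22.6274
theta = atan2(16, 16) = 45 degrees

r = 22.6274, theta = 45 degrees


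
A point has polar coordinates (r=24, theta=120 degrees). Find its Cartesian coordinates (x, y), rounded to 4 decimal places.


x = 24 * cos(120) = -12
y = 24 * sin(120) = 20.7846

(-12, 20.7846)


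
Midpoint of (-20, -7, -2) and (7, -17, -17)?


Midpoint = ((-20+7)/2, (-7+-17)/2, (-2+-17)/2) = (-6.5, -12, -9.5)

(-6.5, -12, -9.5)


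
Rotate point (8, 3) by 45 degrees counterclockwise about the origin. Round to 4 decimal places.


x' = 8*cos(45) - 3*sin(45) = 3.5355
y' = 8*sin(45) + 3*cos(45) = 7.7782

(3.5355, 7.7782)


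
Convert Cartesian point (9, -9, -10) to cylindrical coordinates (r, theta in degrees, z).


r = sqrt(9^2 + (-9)^2) = 12.7279
theta = atan2(-9, 9) = 315 deg
z = -10

r = 12.7279, theta = 315 deg, z = -10


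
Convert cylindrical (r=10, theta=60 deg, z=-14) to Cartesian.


x = 10 * cos(60) = 5
y = 10 * sin(60) = 8.6603
z = -14

(5, 8.6603, -14)


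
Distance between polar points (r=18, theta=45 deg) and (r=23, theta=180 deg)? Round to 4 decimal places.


d = sqrt(r1^2 + r2^2 - 2*r1*r2*cos(t2-t1))
d = sqrt(18^2 + 23^2 - 2*18*23*cos(180-45)) = 37.9274

37.9274


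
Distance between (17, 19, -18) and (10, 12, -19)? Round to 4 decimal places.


d = sqrt((10-17)^2 + (12-19)^2 + (-19--18)^2) = 9.9499

9.9499


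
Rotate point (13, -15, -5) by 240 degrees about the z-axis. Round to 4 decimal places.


x' = 13*cos(240) - -15*sin(240) = -19.4904
y' = 13*sin(240) + -15*cos(240) = -3.7583
z' = -5

(-19.4904, -3.7583, -5)


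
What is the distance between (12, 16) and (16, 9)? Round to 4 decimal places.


d = sqrt((16-12)^2 + (9-16)^2) = 8.0623

8.0623


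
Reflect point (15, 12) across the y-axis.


Reflection across y-axis: (x, y) -> (-x, y)
(15, 12) -> (-15, 12)

(-15, 12)


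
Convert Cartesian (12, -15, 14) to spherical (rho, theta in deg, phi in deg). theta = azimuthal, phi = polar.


rho = sqrt(12^2 + (-15)^2 + 14^2) = 23.7697
theta = atan2(-15, 12) = 308.6598 deg
phi = acos(14/23.7697) = 53.915 deg

rho = 23.7697, theta = 308.6598 deg, phi = 53.915 deg


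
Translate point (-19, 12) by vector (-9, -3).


Translation: (x+dx, y+dy) = (-19+-9, 12+-3) = (-28, 9)

(-28, 9)


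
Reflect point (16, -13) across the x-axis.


Reflection across x-axis: (x, y) -> (x, -y)
(16, -13) -> (16, 13)

(16, 13)


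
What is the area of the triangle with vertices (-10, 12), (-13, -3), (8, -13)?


Area = |x1(y2-y3) + x2(y3-y1) + x3(y1-y2)| / 2
= |-10*(-3--13) + -13*(-13-12) + 8*(12--3)| / 2
= 172.5

172.5


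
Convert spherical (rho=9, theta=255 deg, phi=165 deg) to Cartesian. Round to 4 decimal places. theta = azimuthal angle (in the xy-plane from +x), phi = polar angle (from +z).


x = 9 * sin(165) * cos(255) = -0.6029
y = 9 * sin(165) * sin(255) = -2.25
z = 9 * cos(165) = -8.6933

(-0.6029, -2.25, -8.6933)


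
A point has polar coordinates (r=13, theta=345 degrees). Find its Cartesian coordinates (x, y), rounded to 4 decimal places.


x = 13 * cos(345) = 12.557
y = 13 * sin(345) = -3.3646

(12.557, -3.3646)


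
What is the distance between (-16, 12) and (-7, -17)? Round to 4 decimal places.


d = sqrt((-7--16)^2 + (-17-12)^2) = 30.3645

30.3645


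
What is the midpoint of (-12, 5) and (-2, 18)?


Midpoint = ((-12+-2)/2, (5+18)/2) = (-7, 11.5)

(-7, 11.5)


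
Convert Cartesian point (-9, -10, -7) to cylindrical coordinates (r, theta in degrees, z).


r = sqrt((-9)^2 + (-10)^2) = 13.4536
theta = atan2(-10, -9) = 228.0128 deg
z = -7

r = 13.4536, theta = 228.0128 deg, z = -7


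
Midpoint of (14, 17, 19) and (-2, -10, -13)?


Midpoint = ((14+-2)/2, (17+-10)/2, (19+-13)/2) = (6, 3.5, 3)

(6, 3.5, 3)


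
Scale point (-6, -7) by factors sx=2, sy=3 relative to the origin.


Scaling: (x*sx, y*sy) = (-6*2, -7*3) = (-12, -21)

(-12, -21)


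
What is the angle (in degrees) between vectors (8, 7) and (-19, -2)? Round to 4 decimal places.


dot = 8*-19 + 7*-2 = -166
|u| = 10.6301, |v| = 19.105
cos(angle) = -0.8174
angle = 144.8231 degrees

144.8231 degrees


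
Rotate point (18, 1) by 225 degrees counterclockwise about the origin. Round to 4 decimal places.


x' = 18*cos(225) - 1*sin(225) = -12.0208
y' = 18*sin(225) + 1*cos(225) = -13.435

(-12.0208, -13.435)


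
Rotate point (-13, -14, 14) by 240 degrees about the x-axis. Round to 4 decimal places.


x' = -13
y' = -14*cos(240) - 14*sin(240) = 19.1244
z' = -14*sin(240) + 14*cos(240) = 5.1244

(-13, 19.1244, 5.1244)


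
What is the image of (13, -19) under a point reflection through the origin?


Reflection through origin: (x, y) -> (-x, -y)
(13, -19) -> (-13, 19)

(-13, 19)


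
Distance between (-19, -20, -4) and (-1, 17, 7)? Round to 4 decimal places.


d = sqrt((-1--19)^2 + (17--20)^2 + (7--4)^2) = 42.5911

42.5911


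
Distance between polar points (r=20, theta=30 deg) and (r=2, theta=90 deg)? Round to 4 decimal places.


d = sqrt(r1^2 + r2^2 - 2*r1*r2*cos(t2-t1))
d = sqrt(20^2 + 2^2 - 2*20*2*cos(90-30)) = 19.0788

19.0788


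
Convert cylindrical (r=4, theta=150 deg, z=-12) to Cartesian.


x = 4 * cos(150) = -3.4641
y = 4 * sin(150) = 2
z = -12

(-3.4641, 2, -12)


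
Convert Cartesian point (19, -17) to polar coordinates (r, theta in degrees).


r = sqrt(19^2 + (-17)^2) = 25.4951
theta = atan2(-17, 19) = 318.1798 degrees

r = 25.4951, theta = 318.1798 degrees


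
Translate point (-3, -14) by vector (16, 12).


Translation: (x+dx, y+dy) = (-3+16, -14+12) = (13, -2)

(13, -2)


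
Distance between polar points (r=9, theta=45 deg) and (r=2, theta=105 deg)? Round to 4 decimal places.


d = sqrt(r1^2 + r2^2 - 2*r1*r2*cos(t2-t1))
d = sqrt(9^2 + 2^2 - 2*9*2*cos(105-45)) = 8.1854

8.1854


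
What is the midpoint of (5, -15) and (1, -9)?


Midpoint = ((5+1)/2, (-15+-9)/2) = (3, -12)

(3, -12)


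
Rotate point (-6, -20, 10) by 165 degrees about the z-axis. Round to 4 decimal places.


x' = -6*cos(165) - -20*sin(165) = 10.9719
y' = -6*sin(165) + -20*cos(165) = 17.7656
z' = 10

(10.9719, 17.7656, 10)


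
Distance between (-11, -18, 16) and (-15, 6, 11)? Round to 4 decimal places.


d = sqrt((-15--11)^2 + (6--18)^2 + (11-16)^2) = 24.8395

24.8395


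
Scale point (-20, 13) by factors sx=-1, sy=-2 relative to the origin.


Scaling: (x*sx, y*sy) = (-20*-1, 13*-2) = (20, -26)

(20, -26)


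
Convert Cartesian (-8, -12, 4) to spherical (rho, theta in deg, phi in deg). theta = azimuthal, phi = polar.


rho = sqrt((-8)^2 + (-12)^2 + 4^2) = 14.9666
theta = atan2(-12, -8) = 236.3099 deg
phi = acos(4/14.9666) = 74.4986 deg

rho = 14.9666, theta = 236.3099 deg, phi = 74.4986 deg


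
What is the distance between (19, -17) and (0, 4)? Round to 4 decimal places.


d = sqrt((0-19)^2 + (4--17)^2) = 28.3196

28.3196


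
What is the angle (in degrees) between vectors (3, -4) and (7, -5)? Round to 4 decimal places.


dot = 3*7 + -4*-5 = 41
|u| = 5, |v| = 8.6023
cos(angle) = 0.9532
angle = 17.5924 degrees

17.5924 degrees


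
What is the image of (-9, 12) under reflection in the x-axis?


Reflection across x-axis: (x, y) -> (x, -y)
(-9, 12) -> (-9, -12)

(-9, -12)


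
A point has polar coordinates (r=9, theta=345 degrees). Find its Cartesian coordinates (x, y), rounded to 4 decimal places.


x = 9 * cos(345) = 8.6933
y = 9 * sin(345) = -2.3294

(8.6933, -2.3294)


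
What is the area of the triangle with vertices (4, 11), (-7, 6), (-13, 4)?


Area = |x1(y2-y3) + x2(y3-y1) + x3(y1-y2)| / 2
= |4*(6-4) + -7*(4-11) + -13*(11-6)| / 2
= 4

4


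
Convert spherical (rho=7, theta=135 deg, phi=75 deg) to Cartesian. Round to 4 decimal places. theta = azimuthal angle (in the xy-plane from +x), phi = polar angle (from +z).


x = 7 * sin(75) * cos(135) = -4.7811
y = 7 * sin(75) * sin(135) = 4.7811
z = 7 * cos(75) = 1.8117

(-4.7811, 4.7811, 1.8117)
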